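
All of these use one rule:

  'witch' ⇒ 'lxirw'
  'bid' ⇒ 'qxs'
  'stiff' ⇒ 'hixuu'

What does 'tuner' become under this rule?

Compare letters: w→l is +15, i→x is +15, t→i is +15 — a constant shift. This is a Caesar cipher with shift 15.
For tuner: t+15=i, u+15=j, n+15=c, e+15=t, r+15=g.

ijctg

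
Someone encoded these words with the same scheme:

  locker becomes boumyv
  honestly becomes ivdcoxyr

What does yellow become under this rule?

The output letters match the input read backwards, each shifted +10: locker reversed is rekcol. The word is reversed, then every letter is shifted forward by 10.
For yellow: reverse → wolley; then shift: w+10=g, o+10=y, l+10=v, l+10=v, e+10=o, y+10=i.

gyvvoi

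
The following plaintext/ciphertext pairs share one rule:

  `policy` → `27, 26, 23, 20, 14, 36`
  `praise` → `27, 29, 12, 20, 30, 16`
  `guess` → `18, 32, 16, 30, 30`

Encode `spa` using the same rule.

p is letter #16 and maps to 27: an offset of 11. Letters become their 1-based position plus 11 (so a→12, b→13, …).
For spa: s=19→30, p=16→27, a=1→12.

30, 27, 12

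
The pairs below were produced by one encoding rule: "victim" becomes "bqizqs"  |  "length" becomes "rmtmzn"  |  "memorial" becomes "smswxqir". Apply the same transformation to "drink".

jxqtq

The shift depends on letter class: consonant v→b is +6, but vowel i→q is +8. The rule splits by letter class: vowels +8, consonants +6.
Applying it to drink: d(cons)+6=j, r(cons)+6=x, i(vowel)+8=q, n(cons)+6=t, k(cons)+6=q.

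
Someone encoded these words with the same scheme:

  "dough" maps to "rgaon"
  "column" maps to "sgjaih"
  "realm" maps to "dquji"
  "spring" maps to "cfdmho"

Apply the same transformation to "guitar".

Treating letters as 0–25, the rule is x ↦ 25x + 20 (mod 26).
On guitar: g(6)→25·6+20≡14=o; u(20)→25·20+20≡0=a; i(8)→25·8+20≡12=m; t(19)→25·19+20≡1=b; a(0)→25·0+20≡20=u; r(17)→25·17+20≡3=d (all mod 26).

oambud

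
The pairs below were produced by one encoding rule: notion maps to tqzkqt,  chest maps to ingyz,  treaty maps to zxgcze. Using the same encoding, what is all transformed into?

The shift depends on letter class: consonant n→t is +6, but vowel o→q is +2. Two shifts are in play — +2 for a/e/i/o/u, +6 for every other letter.
For all: a(vowel)+2=c, l(cons)+6=r, l(cons)+6=r.

crr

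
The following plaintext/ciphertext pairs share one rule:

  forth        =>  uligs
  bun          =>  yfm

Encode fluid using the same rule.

uofrw

Each letter is replaced by its mirror in the alphabet: a↔z, b↔y, c↔x, and so on (the Atbash cipher).
On fluid: f↔u, l↔o, u↔f, i↔r, d↔w.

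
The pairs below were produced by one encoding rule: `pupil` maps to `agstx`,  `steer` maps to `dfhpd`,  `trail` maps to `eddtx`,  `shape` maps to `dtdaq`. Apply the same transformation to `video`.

gugpa

Shifts by position in pupil: pos 0: p→a (+11), pos 1: u→g (+12), pos 2: p→s (+3), pos 3: i→t (+11), pos 4: l→x (+12) — repeating every 3. The shifts repeat in a cycle of length 3: positions 0,1,… shift by +11, +12, +3, then the pattern repeats.
On video: v+11=g, i+12=u, d+3=g, e+11=p, o+12=a.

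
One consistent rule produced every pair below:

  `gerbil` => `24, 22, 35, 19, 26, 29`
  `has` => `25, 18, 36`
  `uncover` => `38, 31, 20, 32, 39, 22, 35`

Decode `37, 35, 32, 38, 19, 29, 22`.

g is letter #7 and maps to 24: an offset of 17. The number is (letter's place in the alphabet, a=1) + 17.
Undoing it on 37, 35, 32, 38, 19, 29, 22: 37→(37−17)÷1=20=t, 35→(35−17)÷1=18=r, 32→(32−17)÷1=15=o, 38→(38−17)÷1=21=u, 19→(19−17)÷1=2=b, 29→(29−17)÷1=12=l, 22→(22−17)÷1=5=e.

trouble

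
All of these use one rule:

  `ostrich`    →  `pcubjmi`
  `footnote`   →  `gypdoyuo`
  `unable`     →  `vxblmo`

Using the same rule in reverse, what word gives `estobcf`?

disease

Shifts by position in ostrich: pos 0: o→p (+1), pos 1: s→c (+10), pos 2: t→u (+1), pos 3: r→b (+10) — repeating every 2. A repeating key of period 2 is used — shifts +1, +10 over and over.
Undoing it on estobcf: e−1=d, s−10=i, t−1=s, o−10=e, b−1=a, c−10=s, f−1=e.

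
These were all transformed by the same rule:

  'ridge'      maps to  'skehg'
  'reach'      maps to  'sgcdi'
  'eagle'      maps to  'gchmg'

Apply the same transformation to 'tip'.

ukq

The shift depends on letter class: consonant r→s is +1, but vowel i→k is +2. The rule splits by letter class: vowels +2, consonants +1.
On tip: t(cons)+1=u, i(vowel)+2=k, p(cons)+1=q.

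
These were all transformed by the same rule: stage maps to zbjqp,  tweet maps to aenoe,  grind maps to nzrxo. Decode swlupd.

In stage: s→z is +7, t→b is +8, a→j is +9, g→q is +10 — the shift increases by 1 each position. Letter i (0-indexed) is shifted by i+7, so successive shifts are 7, 8, 9, ….
Undoing it on swlupd: s−7=l, w−8=o, l−9=c, u−10=k, p−11=e, d−12=r.

locker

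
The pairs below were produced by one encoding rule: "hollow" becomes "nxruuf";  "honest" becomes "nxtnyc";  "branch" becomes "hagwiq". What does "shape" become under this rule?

Shifts by position in hollow: pos 0: h→n (+6), pos 1: o→x (+9), pos 2: l→r (+6), pos 3: l→u (+9) — repeating every 2. It's a Vigenère-style cipher with numeric key [6,9]: position i shifts by key[i mod 2].
For shape: s+6=y, h+9=q, a+6=g, p+9=y, e+6=k.

yqgyk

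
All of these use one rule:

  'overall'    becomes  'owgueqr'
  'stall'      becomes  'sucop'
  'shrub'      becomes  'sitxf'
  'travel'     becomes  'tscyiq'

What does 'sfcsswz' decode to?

seaport

In overall: o→o is +0, v→w is +1, e→g is +2, r→u is +3 — the shift increases by 1 each position. Each letter shifts forward by its position index (0, 1, 2, …) — the shift grows by one for each successive letter.
Undoing it on sfcsswz: s−0=s, f−1=e, c−2=a, s−3=p, s−4=o, w−5=r, z−6=t.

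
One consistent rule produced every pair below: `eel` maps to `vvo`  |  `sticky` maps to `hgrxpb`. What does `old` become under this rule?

low

Each pair mirrors across the alphabet (e↔v, e↔v, l↔o): positions sum to 25. Letters are reflected about the middle of the alphabet (position → 25−position): Atbash.
For old: o↔l, l↔o, d↔w.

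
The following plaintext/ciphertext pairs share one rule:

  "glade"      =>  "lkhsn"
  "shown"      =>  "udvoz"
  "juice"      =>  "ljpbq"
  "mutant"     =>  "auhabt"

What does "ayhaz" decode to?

The output letters match the input read backwards, each shifted +7: glade reversed is edalg. Read the word backwards and shift each letter +7.
Reversing it on ayhaz: shift back: a−7=t, y−7=r, h−7=a, a−7=t, z−7=s → trats; then reverse → start.

start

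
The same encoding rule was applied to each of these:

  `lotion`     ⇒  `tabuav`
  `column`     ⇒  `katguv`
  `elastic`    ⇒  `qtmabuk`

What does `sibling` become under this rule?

aujtuvo

The shift depends on letter class: consonant l→t is +8, but vowel o→a is +12. Vowels shift forward by 12 and consonants shift forward by 8.
On sibling: s(cons)+8=a, i(vowel)+12=u, b(cons)+8=j, l(cons)+8=t, i(vowel)+12=u, n(cons)+8=v, g(cons)+8=o.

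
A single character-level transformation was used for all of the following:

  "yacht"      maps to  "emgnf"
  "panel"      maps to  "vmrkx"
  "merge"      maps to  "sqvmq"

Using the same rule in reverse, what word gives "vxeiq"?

place

Shifts by position in yacht: pos 0: y→e (+6), pos 1: a→m (+12), pos 2: c→g (+4), pos 3: h→n (+6), pos 4: t→f (+12) — repeating every 3. The shifts repeat in a cycle of length 3: positions 0,1,… shift by +6, +12, +4, then the pattern repeats.
Decoding vxeiq: v−6=p, x−12=l, e−4=a, i−6=c, q−12=e.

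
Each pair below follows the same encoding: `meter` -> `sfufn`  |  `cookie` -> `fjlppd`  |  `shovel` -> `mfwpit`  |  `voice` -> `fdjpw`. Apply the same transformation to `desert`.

The output letters match the input read backwards, each shifted +1: meter reversed is retem. The word is reversed, then every letter is shifted forward by 1.
For desert: reverse → tresed; then shift: t+1=u, r+1=s, e+1=f, s+1=t, e+1=f, d+1=e.

usftfe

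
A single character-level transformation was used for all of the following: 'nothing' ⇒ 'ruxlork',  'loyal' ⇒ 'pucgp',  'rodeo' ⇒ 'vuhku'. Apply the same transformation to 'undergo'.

The shift depends on letter class: consonant n→r is +4, but vowel o→u is +6. Vowels shift forward by 6 and consonants shift forward by 4.
Applying it to undergo: u(vowel)+6=a, n(cons)+4=r, d(cons)+4=h, e(vowel)+6=k, r(cons)+4=v, g(cons)+4=k, o(vowel)+6=u.

arhkvku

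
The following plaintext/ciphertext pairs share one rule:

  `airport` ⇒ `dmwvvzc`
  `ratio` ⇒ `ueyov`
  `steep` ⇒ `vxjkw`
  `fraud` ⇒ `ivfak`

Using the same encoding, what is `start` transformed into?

vxfxa

In airport: a→d is +3, i→m is +4, r→w is +5, p→v is +6 — the shift increases by 1 each position. Letter i (0-indexed) is shifted by i+3, so successive shifts are 3, 4, 5, ….
For start: s+3=v, t+4=x, a+5=f, r+6=x, t+7=a.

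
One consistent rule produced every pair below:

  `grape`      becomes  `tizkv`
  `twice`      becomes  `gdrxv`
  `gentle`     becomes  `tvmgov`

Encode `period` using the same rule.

kvirlw

Each pair mirrors across the alphabet (g↔t, r↔i, a↔z): positions sum to 25. Letters are reflected about the middle of the alphabet (position → 25−position): Atbash.
On period: p↔k, e↔v, r↔i, i↔r, o↔l, d↔w.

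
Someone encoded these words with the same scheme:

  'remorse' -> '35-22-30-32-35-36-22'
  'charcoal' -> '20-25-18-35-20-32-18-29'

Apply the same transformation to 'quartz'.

34-38-18-35-37-43

r is letter #18 and maps to 35: an offset of 17. The number is (letter's place in the alphabet, a=1) + 17.
For quartz: q=17→34, u=21→38, a=1→18, r=18→35, t=20→37, z=26→43.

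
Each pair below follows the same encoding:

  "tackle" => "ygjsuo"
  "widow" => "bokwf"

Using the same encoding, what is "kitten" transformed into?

poabnx

In tackle: t→y is +5, a→g is +6, c→j is +7, k→s is +8 — the shift increases by 1 each position. Letter i (0-indexed) is shifted by i+5, so successive shifts are 5, 6, 7, ….
On kitten: k+5=p, i+6=o, t+7=a, t+8=b, e+9=n, n+10=x.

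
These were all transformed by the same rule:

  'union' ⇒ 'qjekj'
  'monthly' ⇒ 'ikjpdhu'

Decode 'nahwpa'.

relate

Compare letters: u→q is +22, n→j is +22, i→e is +22 — a constant shift. Every letter moves 22 places later in the alphabet, wrapping around z→a.
Reversing it on nahwpa: n−22=r, a−22=e, h−22=l, w−22=a, p−22=t, a−22=e.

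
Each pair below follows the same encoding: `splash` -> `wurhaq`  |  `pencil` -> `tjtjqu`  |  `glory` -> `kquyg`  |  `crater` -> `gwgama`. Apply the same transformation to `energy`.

In splash: s→w is +4, p→u is +5, l→r is +6, a→h is +7 — the shift increases by 1 each position. The shift increases by 1 at each position, starting from +4: 4, 5, 6, ….
For energy: e+4=i, n+5=s, e+6=k, r+7=y, g+8=o, y+9=h.

iskyoh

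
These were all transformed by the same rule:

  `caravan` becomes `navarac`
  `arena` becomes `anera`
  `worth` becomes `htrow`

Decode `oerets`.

stereo

The output letters match the input read backwards: caravan reversed is navarac. The word is simply reversed.
Reversing it on oerets: then reverse → stereo.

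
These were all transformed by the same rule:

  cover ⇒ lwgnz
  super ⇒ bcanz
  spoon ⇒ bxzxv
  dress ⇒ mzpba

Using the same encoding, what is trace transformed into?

Shifts by position in cover: pos 0: c→l (+9), pos 1: o→w (+8), pos 2: v→g (+11), pos 3: e→n (+9), pos 4: r→z (+8) — repeating every 3. It's a Vigenère-style cipher with numeric key [9,8,11]: position i shifts by key[i mod 3].
Applying it to trace: t+9=c, r+8=z, a+11=l, c+9=l, e+8=m.

czllm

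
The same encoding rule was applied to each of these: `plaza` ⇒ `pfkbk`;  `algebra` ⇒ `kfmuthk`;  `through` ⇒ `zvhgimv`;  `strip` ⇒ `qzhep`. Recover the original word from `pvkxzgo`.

p(15)→p(15) and l(11)→f(5) fit y≡9x+10 (mod 26); the inverse of 9 mod 26 is 3. Treating letters as 0–25, the rule is x ↦ 9x + 10 (mod 26).
Undoing it on pvkxzgo: p(15)→3·(15−10)≡15=p; v(21)→3·(21−10)≡7=h; k(10)→3·(10−10)≡0=a; x(23)→3·(23−10)≡13=n; z(25)→3·(25−10)≡19=t; g(6)→3·(6−10)≡14=o; o(14)→3·(14−10)≡12=m (all mod 26).

phantom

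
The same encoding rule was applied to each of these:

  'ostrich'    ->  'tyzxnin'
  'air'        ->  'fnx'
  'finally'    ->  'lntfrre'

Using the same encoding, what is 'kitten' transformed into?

The shift depends on letter class: consonant s→y is +6, but vowel o→t is +5. Two shifts are in play — +5 for a/e/i/o/u, +6 for every other letter.
Applying it to kitten: k(cons)+6=q, i(vowel)+5=n, t(cons)+6=z, t(cons)+6=z, e(vowel)+5=j, n(cons)+6=t.

qnzzjt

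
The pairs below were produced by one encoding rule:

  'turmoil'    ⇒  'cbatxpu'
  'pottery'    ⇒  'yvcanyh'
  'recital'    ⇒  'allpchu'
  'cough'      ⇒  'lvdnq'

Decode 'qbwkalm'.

hundred

Shifts by position in turmoil: pos 0: t→c (+9), pos 1: u→b (+7), pos 2: r→a (+9), pos 3: m→t (+7) — repeating every 2. It's a Vigenère-style cipher with numeric key [9,7]: position i shifts by key[i mod 2].
Undoing it on qbwkalm: q−9=h, b−7=u, w−9=n, k−7=d, a−9=r, l−7=e, m−9=d.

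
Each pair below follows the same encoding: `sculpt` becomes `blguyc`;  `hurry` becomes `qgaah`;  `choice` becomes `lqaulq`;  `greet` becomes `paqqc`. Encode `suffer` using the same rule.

bgooqa

The shift depends on letter class: consonant s→b is +9, but vowel u→g is +12. Two shifts are in play — +12 for a/e/i/o/u, +9 for every other letter.
For suffer: s(cons)+9=b, u(vowel)+12=g, f(cons)+9=o, f(cons)+9=o, e(vowel)+12=q, r(cons)+9=a.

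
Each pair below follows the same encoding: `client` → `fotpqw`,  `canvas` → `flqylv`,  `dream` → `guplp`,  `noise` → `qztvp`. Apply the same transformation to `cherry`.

The shift depends on letter class: consonant c→f is +3, but vowel i→t is +11. Vowels shift forward by 11 and consonants shift forward by 3.
Applying it to cherry: c(cons)+3=f, h(cons)+3=k, e(vowel)+11=p, r(cons)+3=u, r(cons)+3=u, y(cons)+3=b.

fkpuub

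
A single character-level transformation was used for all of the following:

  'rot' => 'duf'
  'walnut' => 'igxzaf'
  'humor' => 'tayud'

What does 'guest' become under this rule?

sakef

The rule splits by letter class: vowels +6, consonants +12.
Applying it to guest: g(cons)+12=s, u(vowel)+6=a, e(vowel)+6=k, s(cons)+12=e, t(cons)+12=f.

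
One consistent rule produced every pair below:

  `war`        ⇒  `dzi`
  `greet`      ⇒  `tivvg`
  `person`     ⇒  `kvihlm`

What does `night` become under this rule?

Each pair mirrors across the alphabet (w↔d, a↔z, r↔i): positions sum to 25. This is the alphabet-reversal cipher (Atbash): a becomes z, b becomes y, etc.
Applying it to night: n↔m, i↔r, g↔t, h↔s, t↔g.

mrtsg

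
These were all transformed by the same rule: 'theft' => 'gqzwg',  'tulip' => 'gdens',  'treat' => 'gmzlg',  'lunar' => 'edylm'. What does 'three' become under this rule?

t(19)→g(6) and h(7)→q(16) fit y≡23x+11 (mod 26); the inverse of 23 mod 26 is 17. Treating letters as 0–25, the rule is x ↦ 23x + 11 (mod 26).
Applying it to three: t(19)→23·19+11≡6=g; h(7)→23·7+11≡16=q; r(17)→23·17+11≡12=m; e(4)→23·4+11≡25=z; e(4)→23·4+11≡25=z (all mod 26).

gqmzz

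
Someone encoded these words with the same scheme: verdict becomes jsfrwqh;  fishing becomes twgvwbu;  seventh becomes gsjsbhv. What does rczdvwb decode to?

dolphin

Compare letters: v→j is +14, e→s is +14, r→f is +14 — a constant shift. Every letter moves 14 places later in the alphabet, wrapping around z→a.
Decoding rczdvwb: r−14=d, c−14=o, z−14=l, d−14=p, v−14=h, w−14=i, b−14=n.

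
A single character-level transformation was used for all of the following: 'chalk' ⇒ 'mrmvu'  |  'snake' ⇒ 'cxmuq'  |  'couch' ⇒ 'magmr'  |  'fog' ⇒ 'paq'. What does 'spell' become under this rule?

The shift depends on letter class: consonant c→m is +10, but vowel a→m is +12. Two shifts are in play — +12 for a/e/i/o/u, +10 for every other letter.
For spell: s(cons)+10=c, p(cons)+10=z, e(vowel)+12=q, l(cons)+10=v, l(cons)+10=v.

czqvv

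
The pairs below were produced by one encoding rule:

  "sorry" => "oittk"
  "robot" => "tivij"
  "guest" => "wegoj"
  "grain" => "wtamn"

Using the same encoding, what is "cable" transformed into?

qavxg

s(18)→o(14) and o(14)→i(8) fit y≡21x+0 (mod 26); the inverse of 21 mod 26 is 5. Each letter's alphabet position (a=0..z=25) is mapped through 21·x+0 mod 26 — an affine cipher.
On cable: c(2)→21·2+0≡16=q; a(0)→21·0+0≡0=a; b(1)→21·1+0≡21=v; l(11)→21·11+0≡23=x; e(4)→21·4+0≡6=g (all mod 26).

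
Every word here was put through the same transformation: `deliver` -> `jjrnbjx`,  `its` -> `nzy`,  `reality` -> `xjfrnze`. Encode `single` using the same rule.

yntmrj

Vowels shift forward by 5 and consonants shift forward by 6.
Applying it to single: s(cons)+6=y, i(vowel)+5=n, n(cons)+6=t, g(cons)+6=m, l(cons)+6=r, e(vowel)+5=j.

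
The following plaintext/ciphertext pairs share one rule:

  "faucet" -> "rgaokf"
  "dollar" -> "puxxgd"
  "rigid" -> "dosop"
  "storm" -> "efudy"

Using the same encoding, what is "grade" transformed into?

sdgpk

The rule splits by letter class: vowels +6, consonants +12.
On grade: g(cons)+12=s, r(cons)+12=d, a(vowel)+6=g, d(cons)+12=p, e(vowel)+6=k.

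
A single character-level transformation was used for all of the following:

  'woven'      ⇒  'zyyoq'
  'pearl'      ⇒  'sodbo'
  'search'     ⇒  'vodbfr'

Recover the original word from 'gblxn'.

Shifts by position in woven: pos 0: w→z (+3), pos 1: o→y (+10), pos 2: v→y (+3), pos 3: e→o (+10) — repeating every 2. The shifts repeat in a cycle of length 2: positions 0,1,… shift by +3, +10, then the pattern repeats.
Undoing it on gblxn: g−3=d, b−10=r, l−3=i, x−10=n, n−3=k.

drink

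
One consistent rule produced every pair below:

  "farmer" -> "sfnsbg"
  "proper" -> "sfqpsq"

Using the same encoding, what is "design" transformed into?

The output letters match the input read backwards, each shifted +1: farmer reversed is remraf. Two steps: reverse the string, then apply a Caesar shift of +1.
On design: reverse → ngised; then shift: n+1=o, g+1=h, i+1=j, s+1=t, e+1=f, d+1=e.

ohjtfe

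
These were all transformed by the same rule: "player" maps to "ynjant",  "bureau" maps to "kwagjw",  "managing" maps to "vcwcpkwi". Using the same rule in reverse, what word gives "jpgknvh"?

anxiety

Shifts by position in player: pos 0: p→y (+9), pos 1: l→n (+2), pos 2: a→j (+9), pos 3: y→a (+2) — repeating every 2. It's a Vigenère-style cipher with numeric key [9,2]: position i shifts by key[i mod 2].
Undoing it on jpgknvh: j−9=a, p−2=n, g−9=x, k−2=i, n−9=e, v−2=t, h−9=y.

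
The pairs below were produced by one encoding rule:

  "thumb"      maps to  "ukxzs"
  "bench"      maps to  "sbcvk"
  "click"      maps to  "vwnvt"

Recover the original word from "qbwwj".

t(19)→u(20) and h(7)→k(10) fit y≡3x+15 (mod 26); the inverse of 3 mod 26 is 9. This is an affine cipher: with a=0,…,z=25, each position x becomes (3x+15) mod 26.
Reversing it on qbwwj: q(16)→9·(16−15)≡9=j; b(1)→9·(1−15)≡4=e; w(22)→9·(22−15)≡11=l; w(22)→9·(22−15)≡11=l; j(9)→9·(9−15)≡24=y (all mod 26).

jelly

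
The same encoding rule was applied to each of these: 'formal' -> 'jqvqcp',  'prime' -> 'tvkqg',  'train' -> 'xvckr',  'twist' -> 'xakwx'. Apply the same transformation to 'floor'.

The shift depends on letter class: consonant f→j is +4, but vowel o→q is +2. Vowels shift forward by 2 and consonants shift forward by 4.
On floor: f(cons)+4=j, l(cons)+4=p, o(vowel)+2=q, o(vowel)+2=q, r(cons)+4=v.

jpqqv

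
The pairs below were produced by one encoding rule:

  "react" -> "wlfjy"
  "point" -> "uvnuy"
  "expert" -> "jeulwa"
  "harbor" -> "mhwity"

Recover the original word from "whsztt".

ransom

The shifts repeat in a cycle of length 2: positions 0,1,… shift by +5, +7, then the pattern repeats.
Undoing it on whsztt: w−5=r, h−7=a, s−5=n, z−7=s, t−5=o, t−7=m.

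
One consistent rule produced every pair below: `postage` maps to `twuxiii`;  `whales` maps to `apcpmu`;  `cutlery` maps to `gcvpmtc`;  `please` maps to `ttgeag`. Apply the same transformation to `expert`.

Shifts by position in postage: pos 0: p→t (+4), pos 1: o→w (+8), pos 2: s→u (+2), pos 3: t→x (+4), pos 4: a→i (+8), pos 5: g→i (+2) — repeating every 3. It's a Vigenère-style cipher with numeric key [4,8,2]: position i shifts by key[i mod 3].
For expert: e+4=i, x+8=f, p+2=r, e+4=i, r+8=z, t+2=v.

ifrizv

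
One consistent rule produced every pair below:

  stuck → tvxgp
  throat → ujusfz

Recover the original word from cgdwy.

In stuck: s→t is +1, t→v is +2, u→x is +3, c→g is +4 — the shift increases by 1 each position. Letter i (0-indexed) is shifted by i+1, so successive shifts are 1, 2, 3, ….
Undoing it on cgdwy: c−1=b, g−2=e, d−3=a, w−4=s, y−5=t.

beast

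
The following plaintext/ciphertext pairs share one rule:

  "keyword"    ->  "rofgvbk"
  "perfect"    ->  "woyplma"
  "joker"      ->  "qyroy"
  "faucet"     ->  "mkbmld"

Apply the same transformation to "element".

Shifts by position in keyword: pos 0: k→r (+7), pos 1: e→o (+10), pos 2: y→f (+7), pos 3: w→g (+10) — repeating every 2. The shifts repeat in a cycle of length 2: positions 0,1,… shift by +7, +10, then the pattern repeats.
On element: e+7=l, l+10=v, e+7=l, m+10=w, e+7=l, n+10=x, t+7=a.

lvlwlxa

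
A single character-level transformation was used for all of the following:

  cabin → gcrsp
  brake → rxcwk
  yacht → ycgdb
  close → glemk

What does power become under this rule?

c(2)→g(6) and a(0)→c(2) fit y≡15x+2 (mod 26); the inverse of 15 mod 26 is 7. Treating letters as 0–25, the rule is x ↦ 15x + 2 (mod 26).
On power: p(15)→15·15+2≡19=t; o(14)→15·14+2≡4=e; w(22)→15·22+2≡20=u; e(4)→15·4+2≡10=k; r(17)→15·17+2≡23=x (all mod 26).

teukx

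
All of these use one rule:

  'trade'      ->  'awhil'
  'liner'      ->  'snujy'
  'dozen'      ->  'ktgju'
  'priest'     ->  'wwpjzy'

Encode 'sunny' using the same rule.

Shifts by position in trade: pos 0: t→a (+7), pos 1: r→w (+5), pos 2: a→h (+7), pos 3: d→i (+5) — repeating every 2. The shifts repeat in a cycle of length 2: positions 0,1,… shift by +7, +5, then the pattern repeats.
Applying it to sunny: s+7=z, u+5=z, n+7=u, n+5=s, y+7=f.

zzusf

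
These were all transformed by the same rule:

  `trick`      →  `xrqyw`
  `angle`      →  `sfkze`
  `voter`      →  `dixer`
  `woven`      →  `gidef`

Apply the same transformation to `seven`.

uedef

Each letter's alphabet position (a=0..z=25) is mapped through 3·x+18 mod 26 — an affine cipher.
For seven: s(18)→3·18+18≡20=u; e(4)→3·4+18≡4=e; v(21)→3·21+18≡3=d; e(4)→3·4+18≡4=e; n(13)→3·13+18≡5=f (all mod 26).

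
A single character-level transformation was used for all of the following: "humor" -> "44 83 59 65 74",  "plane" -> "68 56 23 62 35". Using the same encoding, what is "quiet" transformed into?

h(#8)→44 and u(#21)→83: differences scale by 3, so n = 3·pos + 20. With a=1..z=26, the number is 3·pos + 20.
On quiet: q=17→71, u=21→83, i=9→47, e=5→35, t=20→80.

71 83 47 35 80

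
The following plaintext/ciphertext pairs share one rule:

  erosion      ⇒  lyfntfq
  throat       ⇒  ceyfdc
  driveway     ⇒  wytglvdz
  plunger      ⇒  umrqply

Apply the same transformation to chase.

Each letter's alphabet position (a=0..z=25) is mapped through 15·x+3 mod 26 — an affine cipher.
On chase: c(2)→15·2+3≡7=h; h(7)→15·7+3≡4=e; a(0)→15·0+3≡3=d; s(18)→15·18+3≡13=n; e(4)→15·4+3≡11=l (all mod 26).

hednl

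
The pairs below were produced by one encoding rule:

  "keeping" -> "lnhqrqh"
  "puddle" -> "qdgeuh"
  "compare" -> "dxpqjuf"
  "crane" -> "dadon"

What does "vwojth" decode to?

It's a Vigenère-style cipher with numeric key [1,9,3]: position i shifts by key[i mod 3].
Undoing it on vwojth: v−1=u, w−9=n, o−3=l, j−1=i, t−9=k, h−3=e.

unlike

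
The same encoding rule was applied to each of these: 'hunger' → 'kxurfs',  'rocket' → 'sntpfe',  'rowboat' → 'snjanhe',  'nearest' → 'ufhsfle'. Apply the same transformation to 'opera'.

ngfsh

h(7)→k(10) and u(20)→x(23) fit y≡19x+7 (mod 26); the inverse of 19 mod 26 is 11. Each letter's alphabet position (a=0..z=25) is mapped through 19·x+7 mod 26 — an affine cipher.
For opera: o(14)→19·14+7≡13=n; p(15)→19·15+7≡6=g; e(4)→19·4+7≡5=f; r(17)→19·17+7≡18=s; a(0)→19·0+7≡7=h (all mod 26).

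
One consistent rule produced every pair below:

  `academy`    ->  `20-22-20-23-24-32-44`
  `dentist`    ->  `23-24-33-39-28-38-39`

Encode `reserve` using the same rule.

37-24-38-24-37-41-24

a is letter #1 and maps to 20: an offset of 19. Each letter is replaced by its alphabet position (a=1..z=26) + 19.
On reserve: r=18→37, e=5→24, s=19→38, e=5→24, r=18→37, v=22→41, e=5→24.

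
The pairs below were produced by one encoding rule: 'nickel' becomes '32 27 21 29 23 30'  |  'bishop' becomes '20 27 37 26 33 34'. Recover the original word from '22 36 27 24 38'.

Each letter is replaced by its alphabet position (a=1..z=26) + 18.
Undoing it on 22 36 27 24 38: 22→(22−18)÷1=4=d, 36→(36−18)÷1=18=r, 27→(27−18)÷1=9=i, 24→(24−18)÷1=6=f, 38→(38−18)÷1=20=t.

drift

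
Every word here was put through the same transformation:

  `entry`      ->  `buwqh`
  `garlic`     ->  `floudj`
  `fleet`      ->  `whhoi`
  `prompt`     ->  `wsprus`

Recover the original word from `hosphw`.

Read the word backwards and shift each letter +3.
Reversing it on hosphw: shift back: h−3=e, o−3=l, s−3=p, p−3=m, h−3=e, w−3=t → elpmet; then reverse → temple.

temple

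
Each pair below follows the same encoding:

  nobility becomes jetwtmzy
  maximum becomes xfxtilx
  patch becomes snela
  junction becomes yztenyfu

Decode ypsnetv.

kitchen

The output letters match the input read backwards, each shifted +11: nobility reversed is ytilibon. Read the word backwards and shift each letter +11.
Reversing it on ypsnetv: shift back: y−11=n, p−11=e, s−11=h, n−11=c, e−11=t, t−11=i, v−11=k → nehctik; then reverse → kitchen.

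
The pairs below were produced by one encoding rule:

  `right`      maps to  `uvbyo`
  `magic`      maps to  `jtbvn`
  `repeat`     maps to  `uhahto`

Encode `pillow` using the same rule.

avmmdf

Each letter's alphabet position (a=0..z=25) is mapped through 23·x+19 mod 26 — an affine cipher.
Applying it to pillow: p(15)→23·15+19≡0=a; i(8)→23·8+19≡21=v; l(11)→23·11+19≡12=m; l(11)→23·11+19≡12=m; o(14)→23·14+19≡3=d; w(22)→23·22+19≡5=f (all mod 26).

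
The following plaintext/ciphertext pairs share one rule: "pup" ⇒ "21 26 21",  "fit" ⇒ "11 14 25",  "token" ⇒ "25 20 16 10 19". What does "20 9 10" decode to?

The number is (letter's place in the alphabet, a=1) + 5.
Decoding 20 9 10: 20→(20−5)÷1=15=o, 9→(9−5)÷1=4=d, 10→(10−5)÷1=5=e.

ode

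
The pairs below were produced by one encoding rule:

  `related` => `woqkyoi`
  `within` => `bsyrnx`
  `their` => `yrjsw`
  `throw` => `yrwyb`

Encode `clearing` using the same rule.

The shifts repeat in a cycle of length 2: positions 0,1,… shift by +5, +10, then the pattern repeats.
For clearing: c+5=h, l+10=v, e+5=j, a+10=k, r+5=w, i+10=s, n+5=s, g+10=q.

hvjkwssq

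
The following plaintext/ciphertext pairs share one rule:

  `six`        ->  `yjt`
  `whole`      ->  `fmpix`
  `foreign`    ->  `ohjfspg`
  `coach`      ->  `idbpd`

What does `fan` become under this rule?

obg

Two steps: reverse the string, then apply a Caesar shift of +1.
For fan: reverse → naf; then shift: n+1=o, a+1=b, f+1=g.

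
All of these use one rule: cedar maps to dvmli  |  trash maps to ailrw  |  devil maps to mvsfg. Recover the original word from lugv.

able

c(2)→d(3) and e(4)→v(21) fit y≡9x+11 (mod 26); the inverse of 9 mod 26 is 3. Treating letters as 0–25, the rule is x ↦ 9x + 11 (mod 26).
Reversing it on lugv: l(11)→3·(11−11)≡0=a; u(20)→3·(20−11)≡1=b; g(6)→3·(6−11)≡11=l; v(21)→3·(21−11)≡4=e (all mod 26).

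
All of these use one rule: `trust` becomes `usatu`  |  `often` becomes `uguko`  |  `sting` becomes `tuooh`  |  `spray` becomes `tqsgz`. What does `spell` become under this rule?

The shift depends on letter class: consonant t→u is +1, but vowel u→a is +6. Two shifts are in play — +6 for a/e/i/o/u, +1 for every other letter.
For spell: s(cons)+1=t, p(cons)+1=q, e(vowel)+6=k, l(cons)+1=m, l(cons)+1=m.

tqkmm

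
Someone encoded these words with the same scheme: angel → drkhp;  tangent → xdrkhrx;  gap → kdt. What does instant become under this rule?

lrwxdrx

Vowels shift forward by 3 and consonants shift forward by 4.
Applying it to instant: i(vowel)+3=l, n(cons)+4=r, s(cons)+4=w, t(cons)+4=x, a(vowel)+3=d, n(cons)+4=r, t(cons)+4=x.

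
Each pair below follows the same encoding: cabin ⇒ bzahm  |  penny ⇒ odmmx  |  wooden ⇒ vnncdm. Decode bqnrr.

Compare letters: c→b is +25, a→z is +25, b→a is +25 — a constant shift. Each letter is shifted forward by 25 in the alphabet (a Caesar shift of +25).
Undoing it on bqnrr: b−25=c, q−25=r, n−25=o, r−25=s, r−25=s.

cross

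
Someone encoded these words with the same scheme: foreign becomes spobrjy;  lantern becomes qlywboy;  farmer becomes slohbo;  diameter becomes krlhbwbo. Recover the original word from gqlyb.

f(5)→s(18) and o(14)→p(15) fit y≡17x+11 (mod 26); the inverse of 17 mod 26 is 23. This is an affine cipher: with a=0,…,z=25, each position x becomes (17x+11) mod 26.
Undoing it on gqlyb: g(6)→23·(6−11)≡15=p; q(16)→23·(16−11)≡11=l; l(11)→23·(11−11)≡0=a; y(24)→23·(24−11)≡13=n; b(1)→23·(1−11)≡4=e (all mod 26).

plane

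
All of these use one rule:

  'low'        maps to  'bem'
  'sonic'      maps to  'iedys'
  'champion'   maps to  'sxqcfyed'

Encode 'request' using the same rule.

hugkuij

Compare letters: l→b is +16, o→e is +16, w→m is +16 — a constant shift. This is a Caesar cipher with shift 16.
For request: r+16=h, e+16=u, q+16=g, u+16=k, e+16=u, s+16=i, t+16=j.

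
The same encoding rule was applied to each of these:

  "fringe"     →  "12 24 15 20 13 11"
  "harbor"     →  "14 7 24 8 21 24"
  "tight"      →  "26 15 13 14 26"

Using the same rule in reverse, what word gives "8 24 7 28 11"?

The number is (letter's place in the alphabet, a=1) + 6.
Decoding 8 24 7 28 11: 8→(8−6)÷1=2=b, 24→(24−6)÷1=18=r, 7→(7−6)÷1=1=a, 28→(28−6)÷1=22=v, 11→(11−6)÷1=5=e.

brave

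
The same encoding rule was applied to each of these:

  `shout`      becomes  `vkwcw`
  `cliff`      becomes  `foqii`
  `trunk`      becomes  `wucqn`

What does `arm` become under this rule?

iup

The shift depends on letter class: consonant s→v is +3, but vowel o→w is +8. The rule splits by letter class: vowels +8, consonants +3.
On arm: a(vowel)+8=i, r(cons)+3=u, m(cons)+3=p.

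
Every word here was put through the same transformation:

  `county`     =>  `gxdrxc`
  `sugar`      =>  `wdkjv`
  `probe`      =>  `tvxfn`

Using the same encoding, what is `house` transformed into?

lxdwn

The shift depends on letter class: consonant c→g is +4, but vowel o→x is +9. The rule splits by letter class: vowels +9, consonants +4.
On house: h(cons)+4=l, o(vowel)+9=x, u(vowel)+9=d, s(cons)+4=w, e(vowel)+9=n.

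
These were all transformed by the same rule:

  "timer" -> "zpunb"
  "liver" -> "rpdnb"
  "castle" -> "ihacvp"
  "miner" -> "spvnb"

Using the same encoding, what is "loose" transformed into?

In timer: t→z is +6, i→p is +7, m→u is +8, e→n is +9 — the shift increases by 1 each position. Each letter shifts forward by (position + 6), i.e. 6, 7, 8, … — the shift grows by one for each successive letter.
For loose: l+6=r, o+7=v, o+8=w, s+9=b, e+10=o.

rvwbo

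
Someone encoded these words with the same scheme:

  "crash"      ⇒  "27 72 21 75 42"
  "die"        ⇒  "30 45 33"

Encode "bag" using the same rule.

Each letter becomes 3×(its alphabet position, a=1..z=26) + 18.
Applying it to bag: b=2→24, a=1→21, g=7→39.

24 21 39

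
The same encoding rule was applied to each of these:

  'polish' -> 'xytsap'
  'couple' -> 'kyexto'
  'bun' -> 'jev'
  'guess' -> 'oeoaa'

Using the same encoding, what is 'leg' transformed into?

too

The shift depends on letter class: consonant p→x is +8, but vowel o→y is +10. Two shifts are in play — +10 for a/e/i/o/u, +8 for every other letter.
Applying it to leg: l(cons)+8=t, e(vowel)+10=o, g(cons)+8=o.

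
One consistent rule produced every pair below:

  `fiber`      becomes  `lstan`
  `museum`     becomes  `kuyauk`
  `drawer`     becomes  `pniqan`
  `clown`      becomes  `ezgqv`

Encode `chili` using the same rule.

This is an affine cipher: with a=0,…,z=25, each position x becomes (11x+8) mod 26.
Applying it to chili: c(2)→11·2+8≡4=e; h(7)→11·7+8≡7=h; i(8)→11·8+8≡18=s; l(11)→11·11+8≡25=z; i(8)→11·8+8≡18=s (all mod 26).

ehszs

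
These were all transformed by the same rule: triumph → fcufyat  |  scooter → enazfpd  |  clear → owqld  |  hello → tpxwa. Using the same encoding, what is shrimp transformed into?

Shifts by position in triumph: pos 0: t→f (+12), pos 1: r→c (+11), pos 2: i→u (+12), pos 3: u→f (+11) — repeating every 2. It's a Vigenère-style cipher with numeric key [12,11]: position i shifts by key[i mod 2].
On shrimp: s+12=e, h+11=s, r+12=d, i+11=t, m+12=y, p+11=a.

esdtya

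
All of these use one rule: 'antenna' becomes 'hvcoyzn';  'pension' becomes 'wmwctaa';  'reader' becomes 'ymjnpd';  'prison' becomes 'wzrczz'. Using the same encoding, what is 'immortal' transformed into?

puvycfnz

In antenna: a→h is +7, n→v is +8, t→c is +9, e→o is +10 — the shift increases by 1 each position. The shift increases by 1 at each position, starting from +7: 7, 8, 9, ….
Applying it to immortal: i+7=p, m+8=u, m+9=v, o+10=y, r+11=c, t+12=f, a+13=n, l+14=z.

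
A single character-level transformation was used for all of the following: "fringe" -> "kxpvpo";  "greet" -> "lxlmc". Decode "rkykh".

mercy

In fringe: f→k is +5, r→x is +6, i→p is +7, n→v is +8 — the shift increases by 1 each position. Each letter shifts forward by (position + 5), i.e. 5, 6, 7, … — the shift grows by one for each successive letter.
Decoding rkykh: r−5=m, k−6=e, y−7=r, k−8=c, h−9=y.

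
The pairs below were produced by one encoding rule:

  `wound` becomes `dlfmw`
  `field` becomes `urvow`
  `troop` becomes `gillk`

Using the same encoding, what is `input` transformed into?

Each pair mirrors across the alphabet (w↔d, o↔l, u↔f): positions sum to 25. This is the alphabet-reversal cipher (Atbash): a becomes z, b becomes y, etc.
Applying it to input: i↔r, n↔m, p↔k, u↔f, t↔g.

rmkfg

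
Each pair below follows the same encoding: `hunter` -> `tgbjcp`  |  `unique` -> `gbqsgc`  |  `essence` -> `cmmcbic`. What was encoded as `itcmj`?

h(7)→t(19) and u(20)→g(6) fit y≡23x+14 (mod 26); the inverse of 23 mod 26 is 17. Each letter's alphabet position (a=0..z=25) is mapped through 23·x+14 mod 26 — an affine cipher.
Decoding itcmj: i(8)→17·(8−14)≡2=c; t(19)→17·(19−14)≡7=h; c(2)→17·(2−14)≡4=e; m(12)→17·(12−14)≡18=s; j(9)→17·(9−14)≡19=t (all mod 26).

chest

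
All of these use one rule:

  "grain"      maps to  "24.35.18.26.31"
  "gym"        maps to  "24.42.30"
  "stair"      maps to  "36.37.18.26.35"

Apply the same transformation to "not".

31.32.37

g is letter #7 and maps to 24: an offset of 17. Letters become their 1-based position plus 17 (so a→18, b→19, …).
On not: n=14→31, o=15→32, t=20→37.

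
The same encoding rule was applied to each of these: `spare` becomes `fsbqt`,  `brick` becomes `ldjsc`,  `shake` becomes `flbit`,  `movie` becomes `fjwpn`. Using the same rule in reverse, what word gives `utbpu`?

toast

The output letters match the input read backwards, each shifted +1: spare reversed is eraps. Two steps: reverse the string, then apply a Caesar shift of +1.
Undoing it on utbpu: shift back: u−1=t, t−1=s, b−1=a, p−1=o, u−1=t → tsaot; then reverse → toast.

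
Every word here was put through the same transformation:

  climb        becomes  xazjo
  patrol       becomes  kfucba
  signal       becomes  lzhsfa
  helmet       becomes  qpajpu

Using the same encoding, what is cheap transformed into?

xqpfk

This is an affine cipher: with a=0,…,z=25, each position x becomes (9x+5) mod 26.
For cheap: c(2)→9·2+5≡23=x; h(7)→9·7+5≡16=q; e(4)→9·4+5≡15=p; a(0)→9·0+5≡5=f; p(15)→9·15+5≡10=k (all mod 26).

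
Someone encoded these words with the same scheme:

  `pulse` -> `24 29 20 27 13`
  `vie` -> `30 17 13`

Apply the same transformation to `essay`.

13 27 27 9 33

p is letter #16 and maps to 24: an offset of 8. Letters become their 1-based position plus 8 (so a→9, b→10, …).
For essay: e=5→13, s=19→27, s=19→27, a=1→9, y=25→33.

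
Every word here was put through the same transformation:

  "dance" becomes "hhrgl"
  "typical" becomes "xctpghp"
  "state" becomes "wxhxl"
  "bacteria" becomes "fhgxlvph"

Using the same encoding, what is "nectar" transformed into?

The shift depends on letter class: consonant d→h is +4, but vowel a→h is +7. Two shifts are in play — +7 for a/e/i/o/u, +4 for every other letter.
On nectar: n(cons)+4=r, e(vowel)+7=l, c(cons)+4=g, t(cons)+4=x, a(vowel)+7=h, r(cons)+4=v.

rlgxhv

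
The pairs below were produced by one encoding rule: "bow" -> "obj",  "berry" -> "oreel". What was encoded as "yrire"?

Compare letters: b→o is +13, o→b is +13, w→j is +13 — a constant shift. Each letter is shifted forward by 13 in the alphabet (a Caesar shift of +13).
Reversing it on yrire: y−13=l, r−13=e, i−13=v, r−13=e, e−13=r.

lever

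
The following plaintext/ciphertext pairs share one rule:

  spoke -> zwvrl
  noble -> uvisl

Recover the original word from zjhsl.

This is a Caesar cipher with shift 7.
Reversing it on zjhsl: z−7=s, j−7=c, h−7=a, s−7=l, l−7=e.

scale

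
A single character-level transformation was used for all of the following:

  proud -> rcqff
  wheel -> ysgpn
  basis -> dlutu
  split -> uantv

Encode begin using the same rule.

dpitp

It's a Vigenère-style cipher with numeric key [2,11]: position i shifts by key[i mod 2].
On begin: b+2=d, e+11=p, g+2=i, i+11=t, n+2=p.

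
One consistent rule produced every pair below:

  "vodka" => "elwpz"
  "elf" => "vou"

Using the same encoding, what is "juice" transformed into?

Each pair mirrors across the alphabet (v↔e, o↔l, d↔w): positions sum to 25. This is the alphabet-reversal cipher (Atbash): a becomes z, b becomes y, etc.
Applying it to juice: j↔q, u↔f, i↔r, c↔x, e↔v.

qfrxv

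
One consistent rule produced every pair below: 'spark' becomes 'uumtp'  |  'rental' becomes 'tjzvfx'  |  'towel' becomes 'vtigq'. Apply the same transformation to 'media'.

ojpkf

A repeating key of period 3 is used — shifts +2, +5, +12 over and over.
For media: m+2=o, e+5=j, d+12=p, i+2=k, a+5=f.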